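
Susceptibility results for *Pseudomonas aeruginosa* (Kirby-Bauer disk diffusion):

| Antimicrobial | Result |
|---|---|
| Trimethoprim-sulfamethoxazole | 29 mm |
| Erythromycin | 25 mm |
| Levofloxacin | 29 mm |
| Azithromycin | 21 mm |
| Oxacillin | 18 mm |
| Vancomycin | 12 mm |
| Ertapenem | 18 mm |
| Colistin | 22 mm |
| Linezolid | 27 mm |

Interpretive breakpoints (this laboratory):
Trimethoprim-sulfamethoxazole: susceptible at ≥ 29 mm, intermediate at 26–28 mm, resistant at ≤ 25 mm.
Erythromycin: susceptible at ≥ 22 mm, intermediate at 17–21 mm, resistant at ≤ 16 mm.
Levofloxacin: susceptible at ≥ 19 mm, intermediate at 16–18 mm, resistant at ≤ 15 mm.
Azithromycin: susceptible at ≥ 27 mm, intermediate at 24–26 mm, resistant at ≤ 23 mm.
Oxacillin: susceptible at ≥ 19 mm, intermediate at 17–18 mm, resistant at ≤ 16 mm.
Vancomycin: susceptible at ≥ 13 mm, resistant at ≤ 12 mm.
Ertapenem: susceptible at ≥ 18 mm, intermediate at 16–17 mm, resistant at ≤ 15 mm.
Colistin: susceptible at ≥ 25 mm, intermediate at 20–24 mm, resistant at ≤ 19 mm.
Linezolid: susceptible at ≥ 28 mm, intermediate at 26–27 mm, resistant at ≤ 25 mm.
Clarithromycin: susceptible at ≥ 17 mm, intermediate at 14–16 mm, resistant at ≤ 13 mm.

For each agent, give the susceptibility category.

Trimethoprim-sulfamethoxazole: 29 mm is ≥ 29 mm ⇒ Susceptible
Erythromycin (25 mm) ≥ 22 mm — susceptible
Levofloxacin: 29 mm is ≥ 19 mm — S
Azithromycin: 21 mm is ≤ 23 mm → Resistant
Oxacillin (18 mm) in 17–18 mm — intermediate
Vancomycin (12 mm) ≤ 12 mm ⇒ resistant
Ertapenem: 18 mm is ≥ 18 mm → susceptible
Colistin (22 mm) in 20–24 mm ⇒ I
Linezolid: 27 mm is in 26–27 mm → I

S, S, S, R, I, R, S, I, I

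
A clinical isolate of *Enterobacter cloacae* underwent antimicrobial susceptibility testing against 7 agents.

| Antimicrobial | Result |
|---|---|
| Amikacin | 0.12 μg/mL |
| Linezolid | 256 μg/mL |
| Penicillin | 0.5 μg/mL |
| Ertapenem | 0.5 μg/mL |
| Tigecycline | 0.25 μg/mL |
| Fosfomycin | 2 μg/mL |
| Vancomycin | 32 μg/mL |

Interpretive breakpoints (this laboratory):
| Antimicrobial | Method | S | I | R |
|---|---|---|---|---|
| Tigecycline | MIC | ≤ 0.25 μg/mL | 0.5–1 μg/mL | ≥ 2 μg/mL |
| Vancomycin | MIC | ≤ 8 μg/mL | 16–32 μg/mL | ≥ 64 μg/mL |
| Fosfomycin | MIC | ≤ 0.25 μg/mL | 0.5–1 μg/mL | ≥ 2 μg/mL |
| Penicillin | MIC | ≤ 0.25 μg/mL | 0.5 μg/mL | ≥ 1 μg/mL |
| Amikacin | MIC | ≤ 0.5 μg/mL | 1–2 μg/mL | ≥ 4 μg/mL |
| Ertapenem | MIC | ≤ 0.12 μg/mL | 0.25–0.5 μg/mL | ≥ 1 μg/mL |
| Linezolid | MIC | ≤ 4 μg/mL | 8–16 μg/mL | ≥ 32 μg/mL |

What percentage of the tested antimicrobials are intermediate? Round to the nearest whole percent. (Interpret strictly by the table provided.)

43%

Amikacin 0.12 μg/mL: ≤ 0.5 μg/mL — Susceptible
Linezolid (256 μg/mL) ≥ 32 μg/mL ⇒ Resistant
Penicillin: 0.5 μg/mL is = 0.5 μg/mL ⇒ I
Ertapenem 0.5 μg/mL: in 0.25–0.5 μg/mL — Intermediate
Tigecycline (0.25 μg/mL) ≤ 0.25 μg/mL ⇒ S
Fosfomycin 2 μg/mL: ≥ 2 μg/mL — Resistant
Vancomycin (32 μg/mL) in 16–32 μg/mL → Intermediate
Intermediate: 3/7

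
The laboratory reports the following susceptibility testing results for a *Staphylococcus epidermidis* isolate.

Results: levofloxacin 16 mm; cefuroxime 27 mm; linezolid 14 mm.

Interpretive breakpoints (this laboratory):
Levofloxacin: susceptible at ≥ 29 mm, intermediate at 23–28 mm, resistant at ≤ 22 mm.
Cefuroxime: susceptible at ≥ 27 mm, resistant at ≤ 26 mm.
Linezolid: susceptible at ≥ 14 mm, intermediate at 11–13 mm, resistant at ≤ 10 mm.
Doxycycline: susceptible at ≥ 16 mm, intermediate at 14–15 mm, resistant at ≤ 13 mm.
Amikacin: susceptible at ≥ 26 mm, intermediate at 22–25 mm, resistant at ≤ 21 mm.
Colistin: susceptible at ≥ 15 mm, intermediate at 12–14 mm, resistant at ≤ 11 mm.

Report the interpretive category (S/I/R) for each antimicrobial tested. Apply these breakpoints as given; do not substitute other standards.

Levofloxacin: 16 mm is ≤ 22 mm — Resistant
Cefuroxime (27 mm) ≥ 27 mm ⇒ susceptible
Linezolid (14 mm) ≥ 14 mm → susceptible

R, S, S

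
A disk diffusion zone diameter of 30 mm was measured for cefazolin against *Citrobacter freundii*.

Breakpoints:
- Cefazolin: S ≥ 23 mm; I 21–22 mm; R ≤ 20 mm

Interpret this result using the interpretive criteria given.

Cefazolin: 30 mm is ≥ 23 mm — susceptible

Susceptible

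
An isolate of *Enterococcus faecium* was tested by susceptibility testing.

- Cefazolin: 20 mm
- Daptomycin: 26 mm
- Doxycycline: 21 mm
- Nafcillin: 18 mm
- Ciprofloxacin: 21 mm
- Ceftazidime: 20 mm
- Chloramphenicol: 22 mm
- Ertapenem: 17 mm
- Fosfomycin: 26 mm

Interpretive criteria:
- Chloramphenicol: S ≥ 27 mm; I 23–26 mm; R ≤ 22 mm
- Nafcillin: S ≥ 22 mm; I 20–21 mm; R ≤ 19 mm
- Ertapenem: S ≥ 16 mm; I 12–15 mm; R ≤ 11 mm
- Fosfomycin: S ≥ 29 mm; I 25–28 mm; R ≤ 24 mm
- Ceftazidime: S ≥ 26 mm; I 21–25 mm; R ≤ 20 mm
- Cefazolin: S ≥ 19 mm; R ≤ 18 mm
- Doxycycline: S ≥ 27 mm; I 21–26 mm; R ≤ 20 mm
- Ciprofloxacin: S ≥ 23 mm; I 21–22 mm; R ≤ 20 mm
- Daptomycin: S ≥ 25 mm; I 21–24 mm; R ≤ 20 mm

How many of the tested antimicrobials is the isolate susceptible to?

Cefazolin: 20 mm is ≥ 19 mm — Susceptible
Daptomycin (26 mm) ≥ 25 mm — S
Doxycycline: 21 mm is in 21–26 mm → I
Nafcillin 18 mm: ≤ 19 mm → R
Ciprofloxacin: 21 mm is in 21–22 mm → intermediate
Ceftazidime 20 mm: ≤ 20 mm ⇒ resistant
Chloramphenicol 22 mm: ≤ 22 mm — R
Ertapenem 17 mm: ≥ 16 mm → susceptible
Fosfomycin (26 mm) in 25–28 mm ⇒ Intermediate
Susceptible: 3

3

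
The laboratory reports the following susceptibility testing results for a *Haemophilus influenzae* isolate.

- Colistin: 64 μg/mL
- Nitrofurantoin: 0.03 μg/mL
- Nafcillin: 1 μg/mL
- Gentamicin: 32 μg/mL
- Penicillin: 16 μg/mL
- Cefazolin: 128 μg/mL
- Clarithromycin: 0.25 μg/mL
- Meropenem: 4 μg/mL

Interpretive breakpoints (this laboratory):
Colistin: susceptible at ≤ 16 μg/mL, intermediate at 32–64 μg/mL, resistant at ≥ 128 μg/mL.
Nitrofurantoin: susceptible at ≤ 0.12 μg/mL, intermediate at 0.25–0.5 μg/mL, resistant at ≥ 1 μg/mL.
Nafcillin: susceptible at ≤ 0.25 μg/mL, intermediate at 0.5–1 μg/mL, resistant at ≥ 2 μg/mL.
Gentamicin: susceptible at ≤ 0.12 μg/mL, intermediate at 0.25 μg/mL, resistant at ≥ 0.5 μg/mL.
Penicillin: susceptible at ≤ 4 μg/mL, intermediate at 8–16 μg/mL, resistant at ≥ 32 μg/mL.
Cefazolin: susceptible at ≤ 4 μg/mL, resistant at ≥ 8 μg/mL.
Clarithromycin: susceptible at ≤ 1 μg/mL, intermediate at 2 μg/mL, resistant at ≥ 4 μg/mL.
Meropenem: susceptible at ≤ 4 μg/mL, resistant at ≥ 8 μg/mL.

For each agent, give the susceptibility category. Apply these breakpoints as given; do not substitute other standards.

I, S, I, R, I, R, S, S

Colistin: 64 μg/mL is in 32–64 μg/mL → intermediate
Nitrofurantoin 0.03 μg/mL: ≤ 0.12 μg/mL → susceptible
Nafcillin 1 μg/mL: in 0.5–1 μg/mL ⇒ I
Gentamicin (32 μg/mL) ≥ 0.5 μg/mL ⇒ resistant
Penicillin: 16 μg/mL is in 8–16 μg/mL → I
Cefazolin: 128 μg/mL is ≥ 8 μg/mL ⇒ R
Clarithromycin: 0.25 μg/mL is ≤ 1 μg/mL — Susceptible
Meropenem 4 μg/mL: ≤ 4 μg/mL — Susceptible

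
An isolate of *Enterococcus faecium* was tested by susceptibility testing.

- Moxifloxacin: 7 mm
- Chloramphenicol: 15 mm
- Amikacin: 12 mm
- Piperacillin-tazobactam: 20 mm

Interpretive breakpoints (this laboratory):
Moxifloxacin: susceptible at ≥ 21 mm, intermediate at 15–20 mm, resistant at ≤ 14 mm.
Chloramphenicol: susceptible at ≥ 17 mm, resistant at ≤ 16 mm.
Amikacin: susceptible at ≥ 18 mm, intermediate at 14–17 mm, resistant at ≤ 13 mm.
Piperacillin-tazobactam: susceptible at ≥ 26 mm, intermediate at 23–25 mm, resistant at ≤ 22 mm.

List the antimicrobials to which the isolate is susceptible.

none

Moxifloxacin 7 mm: ≤ 14 mm ⇒ Resistant
Chloramphenicol (15 mm) ≤ 16 mm ⇒ resistant
Amikacin 12 mm: ≤ 13 mm → Resistant
Piperacillin-tazobactam: 20 mm is ≤ 22 mm ⇒ R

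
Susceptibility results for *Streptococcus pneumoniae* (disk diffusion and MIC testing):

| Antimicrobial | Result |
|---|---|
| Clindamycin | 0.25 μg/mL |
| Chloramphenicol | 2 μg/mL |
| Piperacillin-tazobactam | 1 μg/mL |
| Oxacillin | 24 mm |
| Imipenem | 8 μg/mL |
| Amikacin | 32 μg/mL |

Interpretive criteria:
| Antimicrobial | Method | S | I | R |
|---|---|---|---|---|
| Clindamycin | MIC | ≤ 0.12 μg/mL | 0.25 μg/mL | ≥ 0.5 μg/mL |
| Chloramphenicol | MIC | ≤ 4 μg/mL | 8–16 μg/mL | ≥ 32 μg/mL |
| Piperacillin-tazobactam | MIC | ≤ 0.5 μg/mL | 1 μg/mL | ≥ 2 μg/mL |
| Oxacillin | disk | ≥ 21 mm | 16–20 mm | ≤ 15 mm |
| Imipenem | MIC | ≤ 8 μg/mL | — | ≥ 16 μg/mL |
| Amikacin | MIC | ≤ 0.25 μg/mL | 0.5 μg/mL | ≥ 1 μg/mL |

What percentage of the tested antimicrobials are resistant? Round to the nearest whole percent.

Clindamycin 0.25 μg/mL: = 0.25 μg/mL — I
Chloramphenicol: 2 μg/mL is ≤ 4 μg/mL → Susceptible
Piperacillin-tazobactam (1 μg/mL) = 1 μg/mL ⇒ Intermediate
Oxacillin (24 mm) ≥ 21 mm — S
Imipenem: 8 μg/mL is ≤ 8 μg/mL — S
Amikacin (32 μg/mL) ≥ 1 μg/mL — R
Resistant: 1/6

17%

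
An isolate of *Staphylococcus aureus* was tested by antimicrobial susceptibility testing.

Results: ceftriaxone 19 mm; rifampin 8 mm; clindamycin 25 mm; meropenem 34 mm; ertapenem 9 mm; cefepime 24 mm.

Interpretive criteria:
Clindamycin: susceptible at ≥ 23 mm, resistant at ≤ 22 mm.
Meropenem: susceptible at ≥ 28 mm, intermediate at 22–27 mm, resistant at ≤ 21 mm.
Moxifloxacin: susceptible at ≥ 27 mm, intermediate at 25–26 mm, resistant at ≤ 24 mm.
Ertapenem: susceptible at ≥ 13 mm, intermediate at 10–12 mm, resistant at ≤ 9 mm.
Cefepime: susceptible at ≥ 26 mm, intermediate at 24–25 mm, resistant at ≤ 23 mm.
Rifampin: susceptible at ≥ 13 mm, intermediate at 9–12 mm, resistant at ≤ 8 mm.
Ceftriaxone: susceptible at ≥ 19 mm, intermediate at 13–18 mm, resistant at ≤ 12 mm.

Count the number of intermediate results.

Ceftriaxone: 19 mm is ≥ 19 mm — S
Rifampin 8 mm: ≤ 8 mm — Resistant
Clindamycin: 25 mm is ≥ 23 mm — susceptible
Meropenem (34 mm) ≥ 28 mm → susceptible
Ertapenem (9 mm) ≤ 9 mm — R
Cefepime 24 mm: in 24–25 mm ⇒ intermediate
Intermediate: 1

1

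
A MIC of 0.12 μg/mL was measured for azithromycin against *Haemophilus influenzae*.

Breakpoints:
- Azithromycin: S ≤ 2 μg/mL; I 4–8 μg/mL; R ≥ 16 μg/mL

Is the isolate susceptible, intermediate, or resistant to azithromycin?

Azithromycin: 0.12 μg/mL is ≤ 2 μg/mL ⇒ Susceptible

Susceptible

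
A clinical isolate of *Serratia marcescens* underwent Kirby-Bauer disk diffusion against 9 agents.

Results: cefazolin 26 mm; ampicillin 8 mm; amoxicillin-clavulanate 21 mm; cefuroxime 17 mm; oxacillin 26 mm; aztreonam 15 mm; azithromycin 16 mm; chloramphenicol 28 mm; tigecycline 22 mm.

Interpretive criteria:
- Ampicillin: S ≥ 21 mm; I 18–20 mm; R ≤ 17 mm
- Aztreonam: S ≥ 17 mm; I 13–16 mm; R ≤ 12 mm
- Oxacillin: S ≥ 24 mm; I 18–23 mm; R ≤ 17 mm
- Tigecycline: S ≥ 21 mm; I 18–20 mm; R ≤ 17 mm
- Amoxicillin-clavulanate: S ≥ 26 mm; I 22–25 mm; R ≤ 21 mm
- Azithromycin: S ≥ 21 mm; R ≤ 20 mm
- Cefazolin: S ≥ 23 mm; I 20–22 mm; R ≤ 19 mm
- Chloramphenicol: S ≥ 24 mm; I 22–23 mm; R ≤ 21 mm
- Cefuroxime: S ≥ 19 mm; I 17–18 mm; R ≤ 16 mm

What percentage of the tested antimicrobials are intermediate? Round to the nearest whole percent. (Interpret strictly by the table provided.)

22%

Cefazolin 26 mm: ≥ 23 mm — S
Ampicillin: 8 mm is ≤ 17 mm ⇒ resistant
Amoxicillin-clavulanate 21 mm: ≤ 21 mm → Resistant
Cefuroxime (17 mm) in 17–18 mm — I
Oxacillin (26 mm) ≥ 24 mm → Susceptible
Aztreonam 15 mm: in 13–16 mm → intermediate
Azithromycin (16 mm) ≤ 20 mm — Resistant
Chloramphenicol (28 mm) ≥ 24 mm → Susceptible
Tigecycline (22 mm) ≥ 21 mm ⇒ susceptible
Intermediate: 2/9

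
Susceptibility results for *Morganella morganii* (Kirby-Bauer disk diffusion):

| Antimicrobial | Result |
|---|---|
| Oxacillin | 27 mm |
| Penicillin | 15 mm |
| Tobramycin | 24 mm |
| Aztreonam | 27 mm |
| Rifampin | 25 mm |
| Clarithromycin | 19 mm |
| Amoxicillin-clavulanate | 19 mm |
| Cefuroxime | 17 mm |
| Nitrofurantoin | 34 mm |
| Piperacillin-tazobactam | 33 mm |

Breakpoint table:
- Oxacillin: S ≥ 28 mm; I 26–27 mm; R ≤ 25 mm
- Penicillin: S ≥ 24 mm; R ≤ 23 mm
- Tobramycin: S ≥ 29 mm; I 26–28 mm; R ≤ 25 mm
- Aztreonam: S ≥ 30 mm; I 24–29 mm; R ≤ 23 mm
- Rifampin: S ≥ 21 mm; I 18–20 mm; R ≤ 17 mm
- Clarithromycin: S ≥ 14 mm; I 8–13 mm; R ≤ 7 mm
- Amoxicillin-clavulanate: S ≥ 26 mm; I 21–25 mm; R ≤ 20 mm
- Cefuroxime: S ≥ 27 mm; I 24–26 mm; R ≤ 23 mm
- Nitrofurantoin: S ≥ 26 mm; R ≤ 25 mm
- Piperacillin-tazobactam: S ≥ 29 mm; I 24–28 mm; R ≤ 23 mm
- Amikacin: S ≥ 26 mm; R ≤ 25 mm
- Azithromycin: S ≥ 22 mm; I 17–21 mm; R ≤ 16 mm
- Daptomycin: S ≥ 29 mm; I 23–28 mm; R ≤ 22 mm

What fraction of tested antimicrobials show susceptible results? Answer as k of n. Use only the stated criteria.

Oxacillin: 27 mm is in 26–27 mm → Intermediate
Penicillin: 15 mm is ≤ 23 mm → Resistant
Tobramycin (24 mm) ≤ 25 mm — Resistant
Aztreonam 27 mm: in 24–29 mm ⇒ intermediate
Rifampin (25 mm) ≥ 21 mm — susceptible
Clarithromycin 19 mm: ≥ 14 mm ⇒ S
Amoxicillin-clavulanate: 19 mm is ≤ 20 mm — resistant
Cefuroxime 17 mm: ≤ 23 mm → Resistant
Nitrofurantoin: 34 mm is ≥ 26 mm ⇒ susceptible
Piperacillin-tazobactam (33 mm) ≥ 29 mm → susceptible
Susceptible: 4/10

4 of 10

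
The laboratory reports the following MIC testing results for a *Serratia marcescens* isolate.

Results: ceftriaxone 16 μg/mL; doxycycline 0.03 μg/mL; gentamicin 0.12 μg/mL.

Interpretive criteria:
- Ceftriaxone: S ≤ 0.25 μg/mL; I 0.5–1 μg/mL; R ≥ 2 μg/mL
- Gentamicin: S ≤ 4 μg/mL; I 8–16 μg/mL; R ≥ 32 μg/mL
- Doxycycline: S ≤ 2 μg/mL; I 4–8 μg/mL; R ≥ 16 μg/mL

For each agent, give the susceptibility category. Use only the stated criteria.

Ceftriaxone 16 μg/mL: ≥ 2 μg/mL → Resistant
Doxycycline 0.03 μg/mL: ≤ 2 μg/mL → susceptible
Gentamicin 0.12 μg/mL: ≤ 4 μg/mL → susceptible

R, S, S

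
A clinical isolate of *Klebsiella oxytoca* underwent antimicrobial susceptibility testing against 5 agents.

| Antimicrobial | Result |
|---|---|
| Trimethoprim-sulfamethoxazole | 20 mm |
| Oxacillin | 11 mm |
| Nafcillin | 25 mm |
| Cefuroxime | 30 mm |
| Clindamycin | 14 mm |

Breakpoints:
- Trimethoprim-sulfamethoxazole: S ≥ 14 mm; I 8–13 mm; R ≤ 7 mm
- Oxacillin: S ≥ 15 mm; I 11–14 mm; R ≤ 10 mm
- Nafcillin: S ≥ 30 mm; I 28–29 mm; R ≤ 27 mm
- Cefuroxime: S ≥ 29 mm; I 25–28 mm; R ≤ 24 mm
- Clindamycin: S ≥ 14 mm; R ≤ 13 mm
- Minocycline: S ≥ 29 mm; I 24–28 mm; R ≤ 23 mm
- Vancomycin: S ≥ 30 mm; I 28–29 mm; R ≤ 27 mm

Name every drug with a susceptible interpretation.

Trimethoprim-sulfamethoxazole: 20 mm is ≥ 14 mm → S
Oxacillin: 11 mm is in 11–14 mm — intermediate
Nafcillin 25 mm: ≤ 27 mm — Resistant
Cefuroxime 30 mm: ≥ 29 mm ⇒ susceptible
Clindamycin (14 mm) ≥ 14 mm ⇒ susceptible

trimethoprim-sulfamethoxazole, cefuroxime, clindamycin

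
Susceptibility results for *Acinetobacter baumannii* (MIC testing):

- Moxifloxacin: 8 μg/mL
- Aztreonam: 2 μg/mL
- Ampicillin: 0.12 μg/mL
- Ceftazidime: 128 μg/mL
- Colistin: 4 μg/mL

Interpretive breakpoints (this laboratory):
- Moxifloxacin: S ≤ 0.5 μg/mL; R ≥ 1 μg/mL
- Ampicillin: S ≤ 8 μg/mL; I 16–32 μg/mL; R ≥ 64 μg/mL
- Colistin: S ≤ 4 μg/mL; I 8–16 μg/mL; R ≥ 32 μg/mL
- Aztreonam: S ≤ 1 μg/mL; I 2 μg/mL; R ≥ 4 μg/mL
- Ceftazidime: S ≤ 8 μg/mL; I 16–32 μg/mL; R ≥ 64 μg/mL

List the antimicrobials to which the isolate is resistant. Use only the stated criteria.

Moxifloxacin 8 μg/mL: ≥ 1 μg/mL — R
Aztreonam: 2 μg/mL is = 2 μg/mL ⇒ intermediate
Ampicillin 0.12 μg/mL: ≤ 8 μg/mL — S
Ceftazidime (128 μg/mL) ≥ 64 μg/mL ⇒ R
Colistin 4 μg/mL: ≤ 4 μg/mL ⇒ Susceptible

moxifloxacin, ceftazidime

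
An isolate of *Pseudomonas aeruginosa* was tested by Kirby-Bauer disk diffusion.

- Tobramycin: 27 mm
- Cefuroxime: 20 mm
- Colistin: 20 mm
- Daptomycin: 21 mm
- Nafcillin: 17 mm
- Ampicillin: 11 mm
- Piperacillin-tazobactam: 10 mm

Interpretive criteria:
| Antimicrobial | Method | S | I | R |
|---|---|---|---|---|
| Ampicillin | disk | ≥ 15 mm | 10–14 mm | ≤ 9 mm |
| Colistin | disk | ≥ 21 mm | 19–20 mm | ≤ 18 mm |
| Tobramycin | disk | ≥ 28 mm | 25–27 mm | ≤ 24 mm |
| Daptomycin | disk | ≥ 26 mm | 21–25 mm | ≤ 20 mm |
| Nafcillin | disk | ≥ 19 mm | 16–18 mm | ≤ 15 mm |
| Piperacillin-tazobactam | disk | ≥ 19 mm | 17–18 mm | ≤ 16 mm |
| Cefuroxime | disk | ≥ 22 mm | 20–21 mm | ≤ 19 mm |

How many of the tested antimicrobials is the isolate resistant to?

Tobramycin: 27 mm is in 25–27 mm → intermediate
Cefuroxime (20 mm) in 20–21 mm → Intermediate
Colistin 20 mm: in 19–20 mm — I
Daptomycin: 21 mm is in 21–25 mm ⇒ Intermediate
Nafcillin 17 mm: in 16–18 mm → intermediate
Ampicillin 11 mm: in 10–14 mm → I
Piperacillin-tazobactam (10 mm) ≤ 16 mm → R
Resistant: 1

1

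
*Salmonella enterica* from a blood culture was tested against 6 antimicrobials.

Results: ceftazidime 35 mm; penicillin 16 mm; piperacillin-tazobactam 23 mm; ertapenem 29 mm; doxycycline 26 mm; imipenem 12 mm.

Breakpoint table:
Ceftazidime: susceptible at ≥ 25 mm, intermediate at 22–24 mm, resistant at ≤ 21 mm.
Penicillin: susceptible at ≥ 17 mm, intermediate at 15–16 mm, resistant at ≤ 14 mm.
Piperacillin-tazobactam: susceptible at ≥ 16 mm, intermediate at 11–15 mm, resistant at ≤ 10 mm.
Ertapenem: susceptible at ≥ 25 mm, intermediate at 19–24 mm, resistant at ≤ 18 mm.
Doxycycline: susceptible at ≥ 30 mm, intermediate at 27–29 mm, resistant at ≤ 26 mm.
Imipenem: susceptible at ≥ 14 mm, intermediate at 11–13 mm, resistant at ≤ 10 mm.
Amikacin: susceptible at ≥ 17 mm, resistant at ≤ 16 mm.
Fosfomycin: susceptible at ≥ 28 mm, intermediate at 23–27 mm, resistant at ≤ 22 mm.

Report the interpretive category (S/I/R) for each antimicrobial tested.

S, I, S, S, R, I

Ceftazidime: 35 mm is ≥ 25 mm — S
Penicillin (16 mm) in 15–16 mm ⇒ intermediate
Piperacillin-tazobactam (23 mm) ≥ 16 mm ⇒ Susceptible
Ertapenem: 29 mm is ≥ 25 mm ⇒ susceptible
Doxycycline: 26 mm is ≤ 26 mm → Resistant
Imipenem: 12 mm is in 11–13 mm — I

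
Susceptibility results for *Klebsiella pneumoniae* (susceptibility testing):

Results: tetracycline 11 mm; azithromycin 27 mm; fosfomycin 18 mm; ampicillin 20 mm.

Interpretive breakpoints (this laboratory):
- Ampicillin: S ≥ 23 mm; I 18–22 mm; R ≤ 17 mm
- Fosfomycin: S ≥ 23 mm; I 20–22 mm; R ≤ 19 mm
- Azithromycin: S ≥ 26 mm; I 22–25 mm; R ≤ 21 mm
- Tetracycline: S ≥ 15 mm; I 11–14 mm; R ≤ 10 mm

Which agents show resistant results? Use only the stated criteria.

Tetracycline 11 mm: in 11–14 mm → intermediate
Azithromycin: 27 mm is ≥ 26 mm — Susceptible
Fosfomycin (18 mm) ≤ 19 mm — R
Ampicillin 20 mm: in 18–22 mm — Intermediate

fosfomycin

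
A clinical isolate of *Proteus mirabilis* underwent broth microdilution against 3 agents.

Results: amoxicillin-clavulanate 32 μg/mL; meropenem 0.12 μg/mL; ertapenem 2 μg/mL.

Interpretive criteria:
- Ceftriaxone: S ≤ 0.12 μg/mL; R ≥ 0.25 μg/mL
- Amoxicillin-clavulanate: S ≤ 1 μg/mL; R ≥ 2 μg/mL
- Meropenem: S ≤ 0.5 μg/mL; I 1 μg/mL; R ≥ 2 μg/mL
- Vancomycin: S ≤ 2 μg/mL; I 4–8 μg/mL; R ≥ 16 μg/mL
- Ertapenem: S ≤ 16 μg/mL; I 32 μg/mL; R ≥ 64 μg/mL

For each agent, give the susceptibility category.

R, S, S

Amoxicillin-clavulanate (32 μg/mL) ≥ 2 μg/mL ⇒ resistant
Meropenem: 0.12 μg/mL is ≤ 0.5 μg/mL — susceptible
Ertapenem: 2 μg/mL is ≤ 16 μg/mL ⇒ Susceptible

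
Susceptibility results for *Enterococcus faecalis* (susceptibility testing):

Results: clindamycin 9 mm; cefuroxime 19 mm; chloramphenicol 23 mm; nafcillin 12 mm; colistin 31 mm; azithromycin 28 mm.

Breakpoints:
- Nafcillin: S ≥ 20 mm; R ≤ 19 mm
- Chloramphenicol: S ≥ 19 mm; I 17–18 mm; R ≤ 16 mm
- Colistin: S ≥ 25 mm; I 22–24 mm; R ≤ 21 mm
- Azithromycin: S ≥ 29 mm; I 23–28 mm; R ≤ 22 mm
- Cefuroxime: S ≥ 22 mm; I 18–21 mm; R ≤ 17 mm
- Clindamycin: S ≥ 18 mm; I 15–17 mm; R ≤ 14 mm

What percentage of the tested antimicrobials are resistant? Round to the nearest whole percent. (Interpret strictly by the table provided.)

Clindamycin 9 mm: ≤ 14 mm ⇒ Resistant
Cefuroxime (19 mm) in 18–21 mm ⇒ Intermediate
Chloramphenicol: 23 mm is ≥ 19 mm ⇒ S
Nafcillin 12 mm: ≤ 19 mm ⇒ Resistant
Colistin 31 mm: ≥ 25 mm → susceptible
Azithromycin: 28 mm is in 23–28 mm → I
Resistant: 2/6

33%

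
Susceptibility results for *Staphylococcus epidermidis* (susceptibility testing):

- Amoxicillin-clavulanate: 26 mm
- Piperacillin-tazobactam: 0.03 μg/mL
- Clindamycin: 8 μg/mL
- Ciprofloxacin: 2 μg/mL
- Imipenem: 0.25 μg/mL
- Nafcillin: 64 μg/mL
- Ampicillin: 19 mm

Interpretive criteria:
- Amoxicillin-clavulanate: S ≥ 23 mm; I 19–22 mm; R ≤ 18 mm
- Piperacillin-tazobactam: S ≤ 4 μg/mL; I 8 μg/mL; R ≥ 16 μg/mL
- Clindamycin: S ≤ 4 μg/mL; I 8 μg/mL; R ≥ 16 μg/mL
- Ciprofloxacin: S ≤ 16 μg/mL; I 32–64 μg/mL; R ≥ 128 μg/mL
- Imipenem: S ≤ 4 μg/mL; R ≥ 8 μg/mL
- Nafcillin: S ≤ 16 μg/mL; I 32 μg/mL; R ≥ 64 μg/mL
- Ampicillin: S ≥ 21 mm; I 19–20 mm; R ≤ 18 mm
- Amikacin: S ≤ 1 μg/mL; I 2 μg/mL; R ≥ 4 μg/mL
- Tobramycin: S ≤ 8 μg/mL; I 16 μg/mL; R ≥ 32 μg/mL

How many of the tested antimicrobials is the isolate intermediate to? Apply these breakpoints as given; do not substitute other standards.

Amoxicillin-clavulanate: 26 mm is ≥ 23 mm ⇒ S
Piperacillin-tazobactam 0.03 μg/mL: ≤ 4 μg/mL → Susceptible
Clindamycin 8 μg/mL: = 8 μg/mL — intermediate
Ciprofloxacin (2 μg/mL) ≤ 16 μg/mL ⇒ susceptible
Imipenem 0.25 μg/mL: ≤ 4 μg/mL — susceptible
Nafcillin: 64 μg/mL is ≥ 64 μg/mL → resistant
Ampicillin: 19 mm is in 19–20 mm ⇒ intermediate
Intermediate: 2

2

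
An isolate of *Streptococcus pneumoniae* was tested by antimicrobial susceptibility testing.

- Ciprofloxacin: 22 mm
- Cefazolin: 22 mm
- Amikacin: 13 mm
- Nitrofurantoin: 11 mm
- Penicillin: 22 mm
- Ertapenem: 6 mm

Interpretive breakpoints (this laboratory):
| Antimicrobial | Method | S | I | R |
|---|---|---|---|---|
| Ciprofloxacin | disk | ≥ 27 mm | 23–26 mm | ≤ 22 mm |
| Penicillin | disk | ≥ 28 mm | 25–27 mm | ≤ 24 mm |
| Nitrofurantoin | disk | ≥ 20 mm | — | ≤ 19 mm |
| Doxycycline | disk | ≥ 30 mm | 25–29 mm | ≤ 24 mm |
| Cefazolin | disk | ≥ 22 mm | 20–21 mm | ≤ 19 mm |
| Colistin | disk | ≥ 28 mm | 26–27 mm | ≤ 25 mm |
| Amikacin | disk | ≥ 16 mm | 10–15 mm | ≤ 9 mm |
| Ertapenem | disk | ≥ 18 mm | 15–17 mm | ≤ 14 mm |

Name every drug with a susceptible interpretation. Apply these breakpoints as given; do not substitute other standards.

cefazolin

Ciprofloxacin (22 mm) ≤ 22 mm — Resistant
Cefazolin (22 mm) ≥ 22 mm ⇒ susceptible
Amikacin 13 mm: in 10–15 mm — I
Nitrofurantoin 11 mm: ≤ 19 mm ⇒ resistant
Penicillin: 22 mm is ≤ 24 mm ⇒ resistant
Ertapenem 6 mm: ≤ 14 mm → R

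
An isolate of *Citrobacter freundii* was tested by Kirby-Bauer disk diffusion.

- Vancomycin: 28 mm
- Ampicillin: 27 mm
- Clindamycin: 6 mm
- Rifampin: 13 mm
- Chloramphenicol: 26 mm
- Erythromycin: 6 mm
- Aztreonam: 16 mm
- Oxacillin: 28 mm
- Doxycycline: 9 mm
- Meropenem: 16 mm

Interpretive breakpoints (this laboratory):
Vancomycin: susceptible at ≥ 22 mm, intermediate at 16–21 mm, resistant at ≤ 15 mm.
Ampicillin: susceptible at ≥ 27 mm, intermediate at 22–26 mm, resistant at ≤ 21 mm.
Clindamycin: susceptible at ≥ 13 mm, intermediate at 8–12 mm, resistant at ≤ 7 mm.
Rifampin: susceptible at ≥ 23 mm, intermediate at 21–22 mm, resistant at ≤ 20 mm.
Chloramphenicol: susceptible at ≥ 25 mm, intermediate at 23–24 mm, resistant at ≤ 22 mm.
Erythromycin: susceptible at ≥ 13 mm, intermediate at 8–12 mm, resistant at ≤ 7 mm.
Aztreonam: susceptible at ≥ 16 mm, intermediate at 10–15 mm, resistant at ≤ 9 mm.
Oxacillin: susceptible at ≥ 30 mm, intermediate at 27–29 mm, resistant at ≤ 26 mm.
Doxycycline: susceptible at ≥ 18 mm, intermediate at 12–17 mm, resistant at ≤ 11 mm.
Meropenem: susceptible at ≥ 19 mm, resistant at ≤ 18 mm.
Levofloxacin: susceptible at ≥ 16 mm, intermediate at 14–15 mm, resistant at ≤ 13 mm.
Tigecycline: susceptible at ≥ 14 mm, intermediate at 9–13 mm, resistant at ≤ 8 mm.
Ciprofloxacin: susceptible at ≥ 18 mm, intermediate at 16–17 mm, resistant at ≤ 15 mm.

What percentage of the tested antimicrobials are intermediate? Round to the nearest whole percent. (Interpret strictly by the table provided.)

Vancomycin: 28 mm is ≥ 22 mm → Susceptible
Ampicillin: 27 mm is ≥ 27 mm → susceptible
Clindamycin: 6 mm is ≤ 7 mm ⇒ R
Rifampin (13 mm) ≤ 20 mm → Resistant
Chloramphenicol (26 mm) ≥ 25 mm — susceptible
Erythromycin 6 mm: ≤ 7 mm ⇒ Resistant
Aztreonam 16 mm: ≥ 16 mm ⇒ Susceptible
Oxacillin (28 mm) in 27–29 mm — intermediate
Doxycycline 9 mm: ≤ 11 mm — R
Meropenem 16 mm: ≤ 18 mm — resistant
Intermediate: 1/10

10%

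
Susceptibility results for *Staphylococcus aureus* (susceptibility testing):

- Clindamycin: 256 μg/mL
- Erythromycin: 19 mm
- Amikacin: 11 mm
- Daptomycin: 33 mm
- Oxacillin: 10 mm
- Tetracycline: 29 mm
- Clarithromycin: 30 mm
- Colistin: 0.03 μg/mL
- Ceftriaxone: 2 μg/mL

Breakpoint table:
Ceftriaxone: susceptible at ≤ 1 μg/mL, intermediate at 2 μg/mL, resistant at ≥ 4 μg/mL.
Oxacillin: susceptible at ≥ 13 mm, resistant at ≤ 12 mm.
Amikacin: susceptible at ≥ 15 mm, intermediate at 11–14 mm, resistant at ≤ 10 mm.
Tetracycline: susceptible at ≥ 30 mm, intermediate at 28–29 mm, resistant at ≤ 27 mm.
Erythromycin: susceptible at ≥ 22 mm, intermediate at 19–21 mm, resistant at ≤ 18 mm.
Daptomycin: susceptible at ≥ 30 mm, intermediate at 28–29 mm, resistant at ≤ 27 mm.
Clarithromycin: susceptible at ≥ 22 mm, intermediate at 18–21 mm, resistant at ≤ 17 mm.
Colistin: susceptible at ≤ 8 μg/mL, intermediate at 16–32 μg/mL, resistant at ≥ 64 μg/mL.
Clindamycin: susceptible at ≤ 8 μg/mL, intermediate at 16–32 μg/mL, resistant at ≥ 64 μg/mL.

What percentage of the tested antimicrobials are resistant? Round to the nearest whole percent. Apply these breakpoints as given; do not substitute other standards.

Clindamycin: 256 μg/mL is ≥ 64 μg/mL ⇒ Resistant
Erythromycin: 19 mm is in 19–21 mm ⇒ intermediate
Amikacin (11 mm) in 11–14 mm ⇒ intermediate
Daptomycin 33 mm: ≥ 30 mm ⇒ susceptible
Oxacillin 10 mm: ≤ 12 mm ⇒ resistant
Tetracycline 29 mm: in 28–29 mm — intermediate
Clarithromycin (30 mm) ≥ 22 mm → S
Colistin: 0.03 μg/mL is ≤ 8 μg/mL → susceptible
Ceftriaxone 2 μg/mL: = 2 μg/mL ⇒ I
Resistant: 2/9

22%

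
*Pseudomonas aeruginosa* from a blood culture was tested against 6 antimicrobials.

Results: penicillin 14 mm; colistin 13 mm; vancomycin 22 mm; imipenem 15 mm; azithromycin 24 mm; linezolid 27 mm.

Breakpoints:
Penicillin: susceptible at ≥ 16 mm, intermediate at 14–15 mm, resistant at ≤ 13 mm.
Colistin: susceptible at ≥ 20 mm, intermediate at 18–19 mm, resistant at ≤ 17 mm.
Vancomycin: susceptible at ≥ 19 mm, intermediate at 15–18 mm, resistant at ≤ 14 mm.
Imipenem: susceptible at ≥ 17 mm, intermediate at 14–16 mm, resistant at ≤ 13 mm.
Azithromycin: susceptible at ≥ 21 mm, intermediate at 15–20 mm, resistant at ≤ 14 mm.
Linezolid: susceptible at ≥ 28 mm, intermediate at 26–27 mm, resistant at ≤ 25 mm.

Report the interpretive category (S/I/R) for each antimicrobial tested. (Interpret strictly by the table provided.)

Penicillin: 14 mm is in 14–15 mm → I
Colistin (13 mm) ≤ 17 mm → Resistant
Vancomycin (22 mm) ≥ 19 mm ⇒ Susceptible
Imipenem (15 mm) in 14–16 mm ⇒ I
Azithromycin (24 mm) ≥ 21 mm ⇒ Susceptible
Linezolid 27 mm: in 26–27 mm ⇒ intermediate

I, R, S, I, S, I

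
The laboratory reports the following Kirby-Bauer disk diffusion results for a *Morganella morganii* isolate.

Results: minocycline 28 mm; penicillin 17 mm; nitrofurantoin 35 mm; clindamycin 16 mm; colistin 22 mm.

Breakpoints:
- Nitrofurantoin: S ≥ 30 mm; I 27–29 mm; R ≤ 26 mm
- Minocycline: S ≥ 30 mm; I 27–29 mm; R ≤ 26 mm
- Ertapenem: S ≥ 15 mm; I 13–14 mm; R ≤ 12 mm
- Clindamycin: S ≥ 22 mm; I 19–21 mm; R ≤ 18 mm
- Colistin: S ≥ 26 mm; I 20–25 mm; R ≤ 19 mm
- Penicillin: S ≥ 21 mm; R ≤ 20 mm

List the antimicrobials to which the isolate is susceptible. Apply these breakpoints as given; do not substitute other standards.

Minocycline: 28 mm is in 27–29 mm — I
Penicillin: 17 mm is ≤ 20 mm ⇒ R
Nitrofurantoin: 35 mm is ≥ 30 mm → susceptible
Clindamycin 16 mm: ≤ 18 mm → resistant
Colistin: 22 mm is in 20–25 mm — intermediate

nitrofurantoin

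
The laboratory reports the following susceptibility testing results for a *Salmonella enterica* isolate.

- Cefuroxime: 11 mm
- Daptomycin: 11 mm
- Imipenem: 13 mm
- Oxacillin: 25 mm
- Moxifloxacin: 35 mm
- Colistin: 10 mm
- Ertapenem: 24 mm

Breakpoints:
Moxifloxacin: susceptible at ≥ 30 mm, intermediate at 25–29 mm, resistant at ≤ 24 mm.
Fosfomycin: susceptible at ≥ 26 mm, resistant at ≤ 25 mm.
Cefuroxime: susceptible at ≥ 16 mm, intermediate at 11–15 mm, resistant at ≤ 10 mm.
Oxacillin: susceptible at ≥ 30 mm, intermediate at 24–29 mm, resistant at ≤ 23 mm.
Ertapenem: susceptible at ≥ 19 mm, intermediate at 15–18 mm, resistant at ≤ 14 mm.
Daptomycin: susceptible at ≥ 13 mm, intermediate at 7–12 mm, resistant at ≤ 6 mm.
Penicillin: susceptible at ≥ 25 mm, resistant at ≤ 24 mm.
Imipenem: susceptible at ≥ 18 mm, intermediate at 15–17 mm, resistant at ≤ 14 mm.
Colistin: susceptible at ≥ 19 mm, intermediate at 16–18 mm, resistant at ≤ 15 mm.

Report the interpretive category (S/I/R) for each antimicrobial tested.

Cefuroxime: 11 mm is in 11–15 mm → I
Daptomycin 11 mm: in 7–12 mm → intermediate
Imipenem 13 mm: ≤ 14 mm ⇒ Resistant
Oxacillin (25 mm) in 24–29 mm ⇒ Intermediate
Moxifloxacin 35 mm: ≥ 30 mm — susceptible
Colistin: 10 mm is ≤ 15 mm → Resistant
Ertapenem (24 mm) ≥ 19 mm — susceptible

I, I, R, I, S, R, S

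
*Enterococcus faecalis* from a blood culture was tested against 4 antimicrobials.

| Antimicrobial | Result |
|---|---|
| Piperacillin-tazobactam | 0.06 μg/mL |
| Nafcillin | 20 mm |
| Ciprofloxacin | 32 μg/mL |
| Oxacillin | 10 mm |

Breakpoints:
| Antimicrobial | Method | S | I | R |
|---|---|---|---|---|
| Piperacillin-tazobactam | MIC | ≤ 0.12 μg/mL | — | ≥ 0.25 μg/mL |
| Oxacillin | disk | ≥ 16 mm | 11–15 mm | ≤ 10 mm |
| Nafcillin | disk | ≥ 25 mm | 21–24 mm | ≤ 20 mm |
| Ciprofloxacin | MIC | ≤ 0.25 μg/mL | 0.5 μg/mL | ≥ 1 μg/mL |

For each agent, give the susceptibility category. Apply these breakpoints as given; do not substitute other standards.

Piperacillin-tazobactam 0.06 μg/mL: ≤ 0.12 μg/mL → S
Nafcillin: 20 mm is ≤ 20 mm — Resistant
Ciprofloxacin 32 μg/mL: ≥ 1 μg/mL — Resistant
Oxacillin: 10 mm is ≤ 10 mm → resistant

S, R, R, R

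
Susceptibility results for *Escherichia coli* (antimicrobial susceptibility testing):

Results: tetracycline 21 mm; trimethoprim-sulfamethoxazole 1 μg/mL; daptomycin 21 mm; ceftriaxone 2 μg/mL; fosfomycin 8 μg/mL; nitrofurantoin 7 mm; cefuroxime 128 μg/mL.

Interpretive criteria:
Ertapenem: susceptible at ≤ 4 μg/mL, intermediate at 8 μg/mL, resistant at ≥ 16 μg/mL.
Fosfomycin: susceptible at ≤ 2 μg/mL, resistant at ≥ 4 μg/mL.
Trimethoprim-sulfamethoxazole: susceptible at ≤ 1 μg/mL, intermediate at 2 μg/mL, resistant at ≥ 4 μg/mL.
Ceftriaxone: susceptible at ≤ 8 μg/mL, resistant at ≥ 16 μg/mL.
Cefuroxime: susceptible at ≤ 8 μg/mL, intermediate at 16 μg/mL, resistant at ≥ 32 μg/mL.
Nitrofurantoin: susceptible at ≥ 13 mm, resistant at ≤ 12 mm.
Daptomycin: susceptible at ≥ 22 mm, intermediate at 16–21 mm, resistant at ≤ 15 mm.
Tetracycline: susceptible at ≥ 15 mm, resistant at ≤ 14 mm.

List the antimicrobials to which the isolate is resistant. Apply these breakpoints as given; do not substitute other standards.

Tetracycline (21 mm) ≥ 15 mm → susceptible
Trimethoprim-sulfamethoxazole: 1 μg/mL is ≤ 1 μg/mL ⇒ susceptible
Daptomycin (21 mm) in 16–21 mm — I
Ceftriaxone: 2 μg/mL is ≤ 8 μg/mL ⇒ susceptible
Fosfomycin: 8 μg/mL is ≥ 4 μg/mL — Resistant
Nitrofurantoin 7 mm: ≤ 12 mm → resistant
Cefuroxime: 128 μg/mL is ≥ 32 μg/mL → Resistant

fosfomycin, nitrofurantoin, cefuroxime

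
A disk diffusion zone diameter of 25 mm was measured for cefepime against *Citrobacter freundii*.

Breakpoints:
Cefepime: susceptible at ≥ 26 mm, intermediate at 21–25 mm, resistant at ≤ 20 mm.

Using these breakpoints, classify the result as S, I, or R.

I

Cefepime 25 mm: in 21–25 mm → I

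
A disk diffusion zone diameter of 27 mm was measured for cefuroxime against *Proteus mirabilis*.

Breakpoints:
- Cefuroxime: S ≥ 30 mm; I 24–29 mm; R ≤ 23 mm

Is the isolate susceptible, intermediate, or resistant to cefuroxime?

I

Cefuroxime: 27 mm is in 24–29 mm — intermediate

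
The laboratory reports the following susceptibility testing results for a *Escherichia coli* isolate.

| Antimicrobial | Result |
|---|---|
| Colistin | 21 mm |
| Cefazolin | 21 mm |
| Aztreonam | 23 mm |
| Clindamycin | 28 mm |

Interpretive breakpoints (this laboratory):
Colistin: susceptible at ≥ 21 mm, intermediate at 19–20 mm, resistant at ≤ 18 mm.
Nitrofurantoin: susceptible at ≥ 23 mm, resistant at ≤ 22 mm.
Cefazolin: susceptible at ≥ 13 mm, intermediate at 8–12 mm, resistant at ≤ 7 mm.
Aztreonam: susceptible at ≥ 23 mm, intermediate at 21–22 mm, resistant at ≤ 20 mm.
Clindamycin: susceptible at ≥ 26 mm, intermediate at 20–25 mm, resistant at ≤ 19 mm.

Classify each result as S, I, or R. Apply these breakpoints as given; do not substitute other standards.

S, S, S, S

Colistin 21 mm: ≥ 21 mm — susceptible
Cefazolin 21 mm: ≥ 13 mm ⇒ Susceptible
Aztreonam (23 mm) ≥ 23 mm — S
Clindamycin: 28 mm is ≥ 26 mm → Susceptible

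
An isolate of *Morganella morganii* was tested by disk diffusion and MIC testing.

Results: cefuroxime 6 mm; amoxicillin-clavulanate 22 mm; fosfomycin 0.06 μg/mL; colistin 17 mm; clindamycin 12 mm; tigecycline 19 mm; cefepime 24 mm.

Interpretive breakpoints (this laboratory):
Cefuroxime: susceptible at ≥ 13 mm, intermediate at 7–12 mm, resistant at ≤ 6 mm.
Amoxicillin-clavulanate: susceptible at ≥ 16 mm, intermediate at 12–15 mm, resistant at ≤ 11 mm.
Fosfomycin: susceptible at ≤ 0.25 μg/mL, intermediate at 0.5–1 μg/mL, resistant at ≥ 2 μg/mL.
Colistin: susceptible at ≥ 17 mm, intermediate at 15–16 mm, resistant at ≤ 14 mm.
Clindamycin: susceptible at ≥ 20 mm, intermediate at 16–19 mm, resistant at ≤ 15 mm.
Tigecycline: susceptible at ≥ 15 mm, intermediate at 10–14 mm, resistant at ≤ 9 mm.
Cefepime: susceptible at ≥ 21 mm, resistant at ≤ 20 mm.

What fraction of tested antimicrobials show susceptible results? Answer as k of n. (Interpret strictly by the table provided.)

5 of 7

Cefuroxime 6 mm: ≤ 6 mm → resistant
Amoxicillin-clavulanate: 22 mm is ≥ 16 mm ⇒ Susceptible
Fosfomycin: 0.06 μg/mL is ≤ 0.25 μg/mL — susceptible
Colistin (17 mm) ≥ 17 mm → susceptible
Clindamycin: 12 mm is ≤ 15 mm → resistant
Tigecycline: 19 mm is ≥ 15 mm ⇒ S
Cefepime (24 mm) ≥ 21 mm — Susceptible
Susceptible: 5/7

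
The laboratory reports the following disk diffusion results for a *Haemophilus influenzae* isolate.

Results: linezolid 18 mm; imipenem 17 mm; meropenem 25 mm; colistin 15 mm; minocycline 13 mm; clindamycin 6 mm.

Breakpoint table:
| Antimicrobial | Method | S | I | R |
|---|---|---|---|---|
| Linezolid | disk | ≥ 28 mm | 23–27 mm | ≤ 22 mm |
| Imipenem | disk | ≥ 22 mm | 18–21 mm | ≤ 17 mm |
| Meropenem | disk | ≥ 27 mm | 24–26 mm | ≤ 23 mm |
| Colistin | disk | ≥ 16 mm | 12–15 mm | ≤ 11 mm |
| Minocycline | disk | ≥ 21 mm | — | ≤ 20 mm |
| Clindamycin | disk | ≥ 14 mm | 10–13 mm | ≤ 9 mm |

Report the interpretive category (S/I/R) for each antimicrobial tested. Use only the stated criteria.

Linezolid 18 mm: ≤ 22 mm — Resistant
Imipenem (17 mm) ≤ 17 mm ⇒ resistant
Meropenem: 25 mm is in 24–26 mm ⇒ intermediate
Colistin: 15 mm is in 12–15 mm → I
Minocycline: 13 mm is ≤ 20 mm → resistant
Clindamycin (6 mm) ≤ 9 mm — Resistant

R, R, I, I, R, R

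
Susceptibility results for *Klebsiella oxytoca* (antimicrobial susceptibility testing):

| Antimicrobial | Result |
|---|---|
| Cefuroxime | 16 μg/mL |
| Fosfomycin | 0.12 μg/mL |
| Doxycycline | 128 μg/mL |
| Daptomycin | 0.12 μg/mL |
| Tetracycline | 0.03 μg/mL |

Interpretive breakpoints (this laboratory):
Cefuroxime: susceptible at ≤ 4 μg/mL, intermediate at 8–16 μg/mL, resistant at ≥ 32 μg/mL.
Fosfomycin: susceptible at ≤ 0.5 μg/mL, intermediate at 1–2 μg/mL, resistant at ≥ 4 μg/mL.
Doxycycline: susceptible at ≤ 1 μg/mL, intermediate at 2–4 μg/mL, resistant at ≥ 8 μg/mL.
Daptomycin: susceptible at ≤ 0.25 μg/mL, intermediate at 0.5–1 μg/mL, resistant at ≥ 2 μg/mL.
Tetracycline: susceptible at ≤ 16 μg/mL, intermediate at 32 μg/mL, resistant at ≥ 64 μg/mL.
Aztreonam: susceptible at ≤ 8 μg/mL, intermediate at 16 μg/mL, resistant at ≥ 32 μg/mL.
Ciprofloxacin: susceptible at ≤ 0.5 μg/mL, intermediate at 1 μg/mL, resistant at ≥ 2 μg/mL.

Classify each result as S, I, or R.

I, S, R, S, S

Cefuroxime: 16 μg/mL is in 8–16 μg/mL ⇒ I
Fosfomycin 0.12 μg/mL: ≤ 0.5 μg/mL → susceptible
Doxycycline 128 μg/mL: ≥ 8 μg/mL → Resistant
Daptomycin: 0.12 μg/mL is ≤ 0.25 μg/mL → S
Tetracycline 0.03 μg/mL: ≤ 16 μg/mL — susceptible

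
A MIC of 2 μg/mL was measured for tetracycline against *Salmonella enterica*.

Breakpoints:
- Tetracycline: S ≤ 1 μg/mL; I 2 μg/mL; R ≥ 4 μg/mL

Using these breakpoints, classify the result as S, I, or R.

Tetracycline (2 μg/mL) = 2 μg/mL — intermediate

Intermediate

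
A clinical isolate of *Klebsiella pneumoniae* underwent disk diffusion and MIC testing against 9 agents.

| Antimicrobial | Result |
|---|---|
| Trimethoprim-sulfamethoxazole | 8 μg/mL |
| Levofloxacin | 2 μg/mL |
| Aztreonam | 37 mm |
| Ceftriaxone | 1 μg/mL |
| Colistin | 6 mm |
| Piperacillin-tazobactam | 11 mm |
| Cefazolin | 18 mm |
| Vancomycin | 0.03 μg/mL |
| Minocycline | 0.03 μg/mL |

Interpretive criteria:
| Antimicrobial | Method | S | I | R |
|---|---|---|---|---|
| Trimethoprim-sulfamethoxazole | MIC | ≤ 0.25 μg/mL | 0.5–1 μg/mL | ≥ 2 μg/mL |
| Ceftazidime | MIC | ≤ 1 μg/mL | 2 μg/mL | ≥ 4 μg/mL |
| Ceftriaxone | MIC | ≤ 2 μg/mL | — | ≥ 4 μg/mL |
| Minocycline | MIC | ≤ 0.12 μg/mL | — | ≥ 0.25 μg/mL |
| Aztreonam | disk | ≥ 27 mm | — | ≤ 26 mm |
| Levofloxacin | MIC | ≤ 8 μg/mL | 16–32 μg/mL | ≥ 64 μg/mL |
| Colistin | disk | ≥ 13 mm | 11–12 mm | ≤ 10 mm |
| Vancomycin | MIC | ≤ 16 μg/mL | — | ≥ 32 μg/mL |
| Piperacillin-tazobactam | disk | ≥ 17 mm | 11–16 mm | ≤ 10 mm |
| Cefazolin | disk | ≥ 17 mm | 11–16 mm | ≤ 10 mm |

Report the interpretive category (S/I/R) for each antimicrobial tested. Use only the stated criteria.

Trimethoprim-sulfamethoxazole 8 μg/mL: ≥ 2 μg/mL → R
Levofloxacin (2 μg/mL) ≤ 8 μg/mL — Susceptible
Aztreonam: 37 mm is ≥ 27 mm ⇒ Susceptible
Ceftriaxone: 1 μg/mL is ≤ 2 μg/mL → S
Colistin 6 mm: ≤ 10 mm → Resistant
Piperacillin-tazobactam 11 mm: in 11–16 mm → Intermediate
Cefazolin 18 mm: ≥ 17 mm → Susceptible
Vancomycin: 0.03 μg/mL is ≤ 16 μg/mL ⇒ susceptible
Minocycline: 0.03 μg/mL is ≤ 0.12 μg/mL → susceptible

R, S, S, S, R, I, S, S, S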